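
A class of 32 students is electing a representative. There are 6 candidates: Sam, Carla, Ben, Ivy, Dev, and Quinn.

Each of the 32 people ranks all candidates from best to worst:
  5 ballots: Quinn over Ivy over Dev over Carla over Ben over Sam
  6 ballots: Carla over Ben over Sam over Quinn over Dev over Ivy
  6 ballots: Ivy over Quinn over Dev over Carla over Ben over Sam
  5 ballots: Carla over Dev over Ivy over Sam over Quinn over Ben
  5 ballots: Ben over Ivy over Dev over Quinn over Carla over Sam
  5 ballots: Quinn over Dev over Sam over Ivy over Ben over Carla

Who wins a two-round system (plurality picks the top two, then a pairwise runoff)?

Round 1 first-place votes: Sam 0, Carla 11, Ben 5, Ivy 6, Dev 0, Quinn 10. Carla and Quinn advance.
Runoff: Carla is ranked above Quinn on 11 ballots, Quinn above Carla on 21.

Quinn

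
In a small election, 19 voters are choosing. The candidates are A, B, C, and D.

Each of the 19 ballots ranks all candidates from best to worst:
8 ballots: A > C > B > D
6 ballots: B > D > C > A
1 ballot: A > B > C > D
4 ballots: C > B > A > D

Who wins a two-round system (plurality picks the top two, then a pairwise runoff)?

Round 1 first-place votes: A 9, B 6, C 4, D 0. A and B advance.
Runoff: A is ranked above B on 9 ballots, B above A on 10.

B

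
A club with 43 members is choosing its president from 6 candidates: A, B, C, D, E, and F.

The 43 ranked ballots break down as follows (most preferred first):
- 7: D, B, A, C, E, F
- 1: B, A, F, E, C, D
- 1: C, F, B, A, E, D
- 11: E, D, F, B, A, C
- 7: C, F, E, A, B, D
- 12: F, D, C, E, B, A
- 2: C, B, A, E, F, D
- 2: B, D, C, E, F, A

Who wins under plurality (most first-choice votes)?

F

First-place votes: A 0, B 3, C 10, D 7, E 11, F 12.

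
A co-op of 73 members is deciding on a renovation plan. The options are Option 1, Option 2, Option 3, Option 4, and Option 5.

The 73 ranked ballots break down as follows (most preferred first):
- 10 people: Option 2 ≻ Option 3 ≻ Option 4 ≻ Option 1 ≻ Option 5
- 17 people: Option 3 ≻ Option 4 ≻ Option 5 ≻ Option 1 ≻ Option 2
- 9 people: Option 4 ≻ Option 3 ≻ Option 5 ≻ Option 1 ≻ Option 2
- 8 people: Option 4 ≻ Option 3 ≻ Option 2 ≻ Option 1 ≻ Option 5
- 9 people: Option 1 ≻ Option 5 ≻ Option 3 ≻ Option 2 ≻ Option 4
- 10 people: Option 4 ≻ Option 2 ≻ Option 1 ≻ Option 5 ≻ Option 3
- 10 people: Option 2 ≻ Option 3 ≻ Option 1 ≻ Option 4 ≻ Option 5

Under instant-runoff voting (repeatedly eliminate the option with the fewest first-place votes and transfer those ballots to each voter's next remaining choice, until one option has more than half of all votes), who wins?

Round 1: Option 1 9, Option 2 20, Option 3 17, Option 4 27, Option 5 0. Option 5 eliminated.
Round 2: Option 1 9, Option 2 20, Option 3 17, Option 4 27. Option 1 eliminated.
Round 3: Option 2 20, Option 3 26, Option 4 27. Option 2 eliminated.
Round 4: Option 3 46, Option 4 27. Option 3 has a majority (≥37).

Option 3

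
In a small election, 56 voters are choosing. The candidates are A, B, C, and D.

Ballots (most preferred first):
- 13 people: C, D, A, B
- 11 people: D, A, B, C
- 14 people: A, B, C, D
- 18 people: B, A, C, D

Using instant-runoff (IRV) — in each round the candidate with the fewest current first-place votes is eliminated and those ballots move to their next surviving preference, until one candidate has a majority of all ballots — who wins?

Round 1: A 14, B 18, C 13, D 11. D eliminated.
Round 2: A 25, B 18, C 13. C eliminated.
Round 3: A 38, B 18. A has a majority (≥29).

A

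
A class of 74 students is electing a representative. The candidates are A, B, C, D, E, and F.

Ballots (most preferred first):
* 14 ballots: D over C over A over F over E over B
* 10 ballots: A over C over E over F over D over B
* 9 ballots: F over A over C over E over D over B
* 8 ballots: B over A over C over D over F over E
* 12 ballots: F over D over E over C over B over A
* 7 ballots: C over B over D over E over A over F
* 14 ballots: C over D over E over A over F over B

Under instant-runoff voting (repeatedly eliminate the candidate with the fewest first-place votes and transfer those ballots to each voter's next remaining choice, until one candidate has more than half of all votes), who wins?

Round 1: A 10, B 8, C 21, D 14, E 0, F 21. E eliminated.
Round 2: A 10, B 8, C 21, D 14, F 21. B eliminated.
Round 3: A 18, C 21, D 14, F 21. D eliminated.
Round 4: A 18, C 35, F 21. A eliminated.
Round 5: C 53, F 21. C has a majority (≥38).

C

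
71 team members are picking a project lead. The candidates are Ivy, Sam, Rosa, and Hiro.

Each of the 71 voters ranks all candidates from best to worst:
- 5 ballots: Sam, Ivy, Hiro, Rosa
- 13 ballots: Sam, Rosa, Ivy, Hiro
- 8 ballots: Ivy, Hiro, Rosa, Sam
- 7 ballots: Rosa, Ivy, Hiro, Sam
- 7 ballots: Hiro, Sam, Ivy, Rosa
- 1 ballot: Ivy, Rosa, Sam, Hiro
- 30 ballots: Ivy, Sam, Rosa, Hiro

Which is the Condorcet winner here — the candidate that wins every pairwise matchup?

Ivy vs Sam: 46–25
Ivy vs Rosa: 51–20
Ivy vs Hiro: 64–7
Ivy beats every other candidate.

Ivy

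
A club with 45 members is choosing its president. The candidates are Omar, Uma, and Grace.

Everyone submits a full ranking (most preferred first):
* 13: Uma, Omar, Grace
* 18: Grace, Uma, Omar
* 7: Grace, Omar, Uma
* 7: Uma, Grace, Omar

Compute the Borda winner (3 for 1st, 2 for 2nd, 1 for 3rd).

Uma

Omar: 13×2 + 18×1 + 7×2 + 7×1 = 65
Uma: 13×3 + 18×2 + 7×1 + 7×3 = 103
Grace: 13×1 + 18×3 + 7×3 + 7×2 = 102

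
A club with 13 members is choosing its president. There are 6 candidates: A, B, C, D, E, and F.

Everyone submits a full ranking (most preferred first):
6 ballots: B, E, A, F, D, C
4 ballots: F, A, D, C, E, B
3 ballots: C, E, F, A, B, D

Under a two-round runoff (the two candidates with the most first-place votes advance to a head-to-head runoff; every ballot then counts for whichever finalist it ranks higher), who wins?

Round 1 first-place votes: A 0, B 6, C 3, D 0, E 0, F 4. B and F advance.
Runoff: B is ranked above F on 6 ballots, F above B on 7.

F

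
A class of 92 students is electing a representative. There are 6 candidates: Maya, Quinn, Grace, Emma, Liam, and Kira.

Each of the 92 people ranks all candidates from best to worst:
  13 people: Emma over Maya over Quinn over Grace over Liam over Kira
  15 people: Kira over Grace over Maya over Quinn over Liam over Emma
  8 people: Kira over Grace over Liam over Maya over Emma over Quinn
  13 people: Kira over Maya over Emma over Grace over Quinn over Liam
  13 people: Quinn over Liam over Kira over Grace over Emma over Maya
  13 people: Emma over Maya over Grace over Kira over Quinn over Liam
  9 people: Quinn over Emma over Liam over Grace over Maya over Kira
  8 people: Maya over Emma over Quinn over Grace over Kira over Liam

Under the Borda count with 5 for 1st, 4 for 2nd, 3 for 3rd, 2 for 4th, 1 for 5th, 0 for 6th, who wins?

Maya

Maya: 13×4 + 15×3 + 8×2 + 13×4 + 13×0 + 13×4 + 9×1 + 8×5 = 266
Quinn: 13×3 + 15×2 + 8×0 + 13×1 + 13×5 + 13×1 + 9×5 + 8×3 = 229
Grace: 13×2 + 15×4 + 8×4 + 13×2 + 13×2 + 13×3 + 9×2 + 8×2 = 243
Emma: 13×5 + 15×0 + 8×1 + 13×3 + 13×1 + 13×5 + 9×4 + 8×4 = 258
Liam: 13×1 + 15×1 + 8×3 + 13×0 + 13×4 + 13×0 + 9×3 + 8×0 = 131
Kira: 13×0 + 15×5 + 8×5 + 13×5 + 13×3 + 13×2 + 9×0 + 8×1 = 253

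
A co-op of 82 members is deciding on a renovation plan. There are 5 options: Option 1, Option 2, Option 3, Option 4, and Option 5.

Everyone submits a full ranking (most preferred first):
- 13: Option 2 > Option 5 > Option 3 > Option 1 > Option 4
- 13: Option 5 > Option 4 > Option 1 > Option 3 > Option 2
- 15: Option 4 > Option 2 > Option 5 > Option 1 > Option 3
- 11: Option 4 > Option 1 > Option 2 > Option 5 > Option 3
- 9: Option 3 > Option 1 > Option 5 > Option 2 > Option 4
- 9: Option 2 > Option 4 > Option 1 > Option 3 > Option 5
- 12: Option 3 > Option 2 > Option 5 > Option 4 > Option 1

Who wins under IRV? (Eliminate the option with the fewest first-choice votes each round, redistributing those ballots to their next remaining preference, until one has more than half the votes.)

Option 2

Round 1: Option 1 0, Option 2 22, Option 3 21, Option 4 26, Option 5 13. Option 1 eliminated.
Round 2: Option 2 22, Option 3 21, Option 4 26, Option 5 13. Option 5 eliminated.
Round 3: Option 2 22, Option 3 21, Option 4 39. Option 3 eliminated.
Round 4: Option 2 43, Option 4 39. Option 2 has a majority (≥42).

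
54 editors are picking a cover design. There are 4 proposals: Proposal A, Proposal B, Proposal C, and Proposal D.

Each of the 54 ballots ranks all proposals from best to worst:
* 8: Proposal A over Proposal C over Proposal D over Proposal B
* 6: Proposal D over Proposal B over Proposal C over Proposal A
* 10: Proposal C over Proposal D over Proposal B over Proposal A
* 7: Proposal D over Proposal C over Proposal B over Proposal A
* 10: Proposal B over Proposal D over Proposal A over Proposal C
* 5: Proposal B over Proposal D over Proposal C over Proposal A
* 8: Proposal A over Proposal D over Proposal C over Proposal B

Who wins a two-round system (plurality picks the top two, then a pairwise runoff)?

Proposal B

Round 1 first-place votes: Proposal A 16, Proposal B 15, Proposal C 10, Proposal D 13. Proposal A and Proposal B advance.
Runoff: Proposal A is ranked above Proposal B on 16 ballots, Proposal B above Proposal A on 38.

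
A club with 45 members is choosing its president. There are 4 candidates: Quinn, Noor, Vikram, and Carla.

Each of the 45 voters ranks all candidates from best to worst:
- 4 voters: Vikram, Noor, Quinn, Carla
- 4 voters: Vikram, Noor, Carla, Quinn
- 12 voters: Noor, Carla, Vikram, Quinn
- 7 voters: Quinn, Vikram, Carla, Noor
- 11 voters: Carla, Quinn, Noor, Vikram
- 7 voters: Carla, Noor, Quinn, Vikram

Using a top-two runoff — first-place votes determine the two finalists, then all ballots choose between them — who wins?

Round 1 first-place votes: Quinn 7, Noor 12, Vikram 8, Carla 18. Carla and Noor advance.
Runoff: Carla is ranked above Noor on 25 ballots, Noor above Carla on 20.

Carla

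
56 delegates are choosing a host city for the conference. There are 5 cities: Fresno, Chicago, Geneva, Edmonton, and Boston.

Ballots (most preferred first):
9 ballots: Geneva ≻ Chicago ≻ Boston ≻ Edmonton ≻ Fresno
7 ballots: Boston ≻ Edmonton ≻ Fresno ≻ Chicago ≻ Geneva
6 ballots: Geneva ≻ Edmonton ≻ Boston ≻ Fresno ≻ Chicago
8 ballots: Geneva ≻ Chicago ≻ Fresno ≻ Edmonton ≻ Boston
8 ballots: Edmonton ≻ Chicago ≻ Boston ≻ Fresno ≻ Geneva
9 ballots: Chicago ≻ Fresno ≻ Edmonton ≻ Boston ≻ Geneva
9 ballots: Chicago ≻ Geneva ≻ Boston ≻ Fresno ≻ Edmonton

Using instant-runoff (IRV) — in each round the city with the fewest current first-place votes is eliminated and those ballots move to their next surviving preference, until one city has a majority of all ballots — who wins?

Chicago

Round 1: Fresno 0, Chicago 18, Geneva 23, Edmonton 8, Boston 7. Fresno eliminated.
Round 2: Chicago 18, Geneva 23, Edmonton 8, Boston 7. Boston eliminated.
Round 3: Chicago 18, Geneva 23, Edmonton 15. Edmonton eliminated.
Round 4: Chicago 33, Geneva 23. Chicago has a majority (≥29).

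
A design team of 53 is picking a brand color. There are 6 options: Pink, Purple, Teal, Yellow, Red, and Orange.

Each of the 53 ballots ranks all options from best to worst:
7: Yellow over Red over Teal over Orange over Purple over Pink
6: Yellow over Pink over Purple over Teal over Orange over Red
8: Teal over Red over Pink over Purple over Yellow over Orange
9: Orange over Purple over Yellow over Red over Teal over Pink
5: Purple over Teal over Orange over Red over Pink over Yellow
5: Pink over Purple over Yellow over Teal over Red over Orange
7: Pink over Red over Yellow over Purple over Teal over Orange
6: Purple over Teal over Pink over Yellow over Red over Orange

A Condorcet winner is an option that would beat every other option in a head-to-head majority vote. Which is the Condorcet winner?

Purple

Purple vs Pink: 27–26
Purple vs Teal: 38–15
Purple vs Yellow: 33–20
Purple vs Red: 31–22
Purple vs Orange: 37–16
Purple beats every other option.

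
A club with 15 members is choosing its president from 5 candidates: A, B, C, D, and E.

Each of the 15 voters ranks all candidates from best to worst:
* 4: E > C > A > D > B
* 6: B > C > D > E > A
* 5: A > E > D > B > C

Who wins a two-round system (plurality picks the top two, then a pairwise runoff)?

Round 1 first-place votes: A 5, B 6, C 0, D 0, E 4. B and A advance.
Runoff: B is ranked above A on 6 ballots, A above B on 9.

A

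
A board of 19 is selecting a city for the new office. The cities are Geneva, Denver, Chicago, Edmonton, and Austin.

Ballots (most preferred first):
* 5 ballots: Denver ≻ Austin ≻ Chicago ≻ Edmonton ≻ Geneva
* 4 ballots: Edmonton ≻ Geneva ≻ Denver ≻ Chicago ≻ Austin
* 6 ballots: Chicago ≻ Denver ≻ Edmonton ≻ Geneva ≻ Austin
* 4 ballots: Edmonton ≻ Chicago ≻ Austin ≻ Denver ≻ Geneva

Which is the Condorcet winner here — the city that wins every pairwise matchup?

Chicago vs Geneva: 15–4
Chicago vs Denver: 10–9
Chicago vs Edmonton: 11–8
Chicago vs Austin: 14–5
Chicago beats every other city.

Chicago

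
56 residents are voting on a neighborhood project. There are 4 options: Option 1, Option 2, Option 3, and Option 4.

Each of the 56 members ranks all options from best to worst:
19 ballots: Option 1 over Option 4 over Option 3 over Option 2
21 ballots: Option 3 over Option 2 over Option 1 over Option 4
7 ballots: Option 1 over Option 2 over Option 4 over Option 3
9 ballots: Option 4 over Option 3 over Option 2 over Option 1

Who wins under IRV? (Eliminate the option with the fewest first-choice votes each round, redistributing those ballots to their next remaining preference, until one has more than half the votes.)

Round 1: Option 1 26, Option 2 0, Option 3 21, Option 4 9. Option 2 eliminated.
Round 2: Option 1 26, Option 3 21, Option 4 9. Option 4 eliminated.
Round 3: Option 1 26, Option 3 30. Option 3 has a majority (≥29).

Option 3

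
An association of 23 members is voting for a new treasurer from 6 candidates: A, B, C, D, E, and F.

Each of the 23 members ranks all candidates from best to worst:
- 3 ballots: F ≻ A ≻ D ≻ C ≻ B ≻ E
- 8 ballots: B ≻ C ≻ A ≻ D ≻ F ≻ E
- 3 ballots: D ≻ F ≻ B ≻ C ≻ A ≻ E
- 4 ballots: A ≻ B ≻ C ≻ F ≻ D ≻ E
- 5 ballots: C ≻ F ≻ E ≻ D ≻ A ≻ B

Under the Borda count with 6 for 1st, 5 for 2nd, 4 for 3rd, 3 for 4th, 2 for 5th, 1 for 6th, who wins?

A: 3×5 + 8×4 + 3×2 + 4×6 + 5×2 = 87
B: 3×2 + 8×6 + 3×4 + 4×5 + 5×1 = 91
C: 3×3 + 8×5 + 3×3 + 4×4 + 5×6 = 104
D: 3×4 + 8×3 + 3×6 + 4×2 + 5×3 = 77
E: 3×1 + 8×1 + 3×1 + 4×1 + 5×4 = 38
F: 3×6 + 8×2 + 3×5 + 4×3 + 5×5 = 86

C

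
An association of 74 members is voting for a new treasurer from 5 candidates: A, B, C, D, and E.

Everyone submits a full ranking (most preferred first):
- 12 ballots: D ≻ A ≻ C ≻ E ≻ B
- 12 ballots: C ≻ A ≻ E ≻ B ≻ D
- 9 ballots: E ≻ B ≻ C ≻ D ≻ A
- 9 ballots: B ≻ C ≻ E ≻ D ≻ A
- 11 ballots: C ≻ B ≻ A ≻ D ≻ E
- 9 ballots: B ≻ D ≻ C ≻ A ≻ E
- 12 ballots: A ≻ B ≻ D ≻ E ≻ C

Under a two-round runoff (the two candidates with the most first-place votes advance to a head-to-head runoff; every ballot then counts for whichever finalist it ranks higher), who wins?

Round 1 first-place votes: A 12, B 18, C 23, D 12, E 9. C and B advance.
Runoff: C is ranked above B on 35 ballots, B above C on 39.

B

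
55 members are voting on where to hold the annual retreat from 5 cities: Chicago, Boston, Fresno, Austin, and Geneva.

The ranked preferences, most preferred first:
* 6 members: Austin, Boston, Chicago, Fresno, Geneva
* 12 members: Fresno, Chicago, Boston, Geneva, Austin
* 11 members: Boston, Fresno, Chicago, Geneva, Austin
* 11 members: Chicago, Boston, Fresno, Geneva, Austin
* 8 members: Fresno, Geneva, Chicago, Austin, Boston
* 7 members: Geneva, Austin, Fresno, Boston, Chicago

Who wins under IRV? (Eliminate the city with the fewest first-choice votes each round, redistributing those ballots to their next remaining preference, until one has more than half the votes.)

Round 1: Chicago 11, Boston 11, Fresno 20, Austin 6, Geneva 7. Austin eliminated.
Round 2: Chicago 11, Boston 17, Fresno 20, Geneva 7. Geneva eliminated.
Round 3: Chicago 11, Boston 17, Fresno 27. Chicago eliminated.
Round 4: Boston 28, Fresno 27. Boston has a majority (≥28).

Boston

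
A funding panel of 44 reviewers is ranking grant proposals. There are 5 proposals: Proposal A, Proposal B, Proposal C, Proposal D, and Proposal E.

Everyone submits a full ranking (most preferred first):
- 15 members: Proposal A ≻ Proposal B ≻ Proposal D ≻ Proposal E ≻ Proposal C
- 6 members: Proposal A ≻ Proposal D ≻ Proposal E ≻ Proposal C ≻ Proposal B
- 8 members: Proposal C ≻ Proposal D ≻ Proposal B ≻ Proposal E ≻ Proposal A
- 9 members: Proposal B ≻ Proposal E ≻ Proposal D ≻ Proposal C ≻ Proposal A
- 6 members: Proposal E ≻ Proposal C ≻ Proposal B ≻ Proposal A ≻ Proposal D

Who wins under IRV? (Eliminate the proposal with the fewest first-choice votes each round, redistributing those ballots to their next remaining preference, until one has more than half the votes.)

Round 1: Proposal A 21, Proposal B 9, Proposal C 8, Proposal D 0, Proposal E 6. Proposal D eliminated.
Round 2: Proposal A 21, Proposal B 9, Proposal C 8, Proposal E 6. Proposal E eliminated.
Round 3: Proposal A 21, Proposal B 9, Proposal C 14. Proposal B eliminated.
Round 4: Proposal A 21, Proposal C 23. Proposal C has a majority (≥23).

Proposal C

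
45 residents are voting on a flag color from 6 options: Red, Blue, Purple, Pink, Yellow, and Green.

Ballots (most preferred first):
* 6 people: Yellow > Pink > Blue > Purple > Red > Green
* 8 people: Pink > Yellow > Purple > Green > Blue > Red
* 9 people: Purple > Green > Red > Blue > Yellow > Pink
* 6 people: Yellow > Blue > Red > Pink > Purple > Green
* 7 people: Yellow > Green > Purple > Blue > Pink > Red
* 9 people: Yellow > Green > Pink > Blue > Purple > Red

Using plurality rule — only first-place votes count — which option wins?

Yellow

First-place votes: Red 0, Blue 0, Purple 9, Pink 8, Yellow 28, Green 0.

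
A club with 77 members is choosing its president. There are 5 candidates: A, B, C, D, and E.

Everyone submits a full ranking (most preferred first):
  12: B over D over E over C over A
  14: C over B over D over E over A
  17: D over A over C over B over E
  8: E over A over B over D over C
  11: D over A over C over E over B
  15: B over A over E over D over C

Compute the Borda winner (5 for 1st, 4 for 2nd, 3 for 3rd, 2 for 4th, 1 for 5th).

A: 12×1 + 14×1 + 17×4 + 8×4 + 11×4 + 15×4 = 230
B: 12×5 + 14×4 + 17×2 + 8×3 + 11×1 + 15×5 = 260
C: 12×2 + 14×5 + 17×3 + 8×1 + 11×3 + 15×1 = 201
D: 12×4 + 14×3 + 17×5 + 8×2 + 11×5 + 15×2 = 276
E: 12×3 + 14×2 + 17×1 + 8×5 + 11×2 + 15×3 = 188

D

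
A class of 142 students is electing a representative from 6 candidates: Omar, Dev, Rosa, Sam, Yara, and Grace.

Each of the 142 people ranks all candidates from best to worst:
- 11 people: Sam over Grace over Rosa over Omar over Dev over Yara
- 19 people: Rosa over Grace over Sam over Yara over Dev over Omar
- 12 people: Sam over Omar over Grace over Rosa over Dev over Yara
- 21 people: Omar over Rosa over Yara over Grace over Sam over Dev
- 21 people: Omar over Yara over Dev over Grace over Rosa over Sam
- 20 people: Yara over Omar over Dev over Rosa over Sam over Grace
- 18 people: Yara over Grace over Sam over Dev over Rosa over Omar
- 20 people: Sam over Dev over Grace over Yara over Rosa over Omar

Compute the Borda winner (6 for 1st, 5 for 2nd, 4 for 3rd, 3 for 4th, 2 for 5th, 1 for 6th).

Yara

Omar: 11×3 + 19×1 + 12×5 + 21×6 + 21×6 + 20×5 + 18×1 + 20×1 = 502
Dev: 11×2 + 19×2 + 12×2 + 21×1 + 21×4 + 20×4 + 18×3 + 20×5 = 423
Rosa: 11×4 + 19×6 + 12×3 + 21×5 + 21×2 + 20×3 + 18×2 + 20×2 = 477
Sam: 11×6 + 19×4 + 12×6 + 21×2 + 21×1 + 20×2 + 18×4 + 20×6 = 509
Yara: 11×1 + 19×3 + 12×1 + 21×4 + 21×5 + 20×6 + 18×6 + 20×3 = 557
Grace: 11×5 + 19×5 + 12×4 + 21×3 + 21×3 + 20×1 + 18×5 + 20×4 = 514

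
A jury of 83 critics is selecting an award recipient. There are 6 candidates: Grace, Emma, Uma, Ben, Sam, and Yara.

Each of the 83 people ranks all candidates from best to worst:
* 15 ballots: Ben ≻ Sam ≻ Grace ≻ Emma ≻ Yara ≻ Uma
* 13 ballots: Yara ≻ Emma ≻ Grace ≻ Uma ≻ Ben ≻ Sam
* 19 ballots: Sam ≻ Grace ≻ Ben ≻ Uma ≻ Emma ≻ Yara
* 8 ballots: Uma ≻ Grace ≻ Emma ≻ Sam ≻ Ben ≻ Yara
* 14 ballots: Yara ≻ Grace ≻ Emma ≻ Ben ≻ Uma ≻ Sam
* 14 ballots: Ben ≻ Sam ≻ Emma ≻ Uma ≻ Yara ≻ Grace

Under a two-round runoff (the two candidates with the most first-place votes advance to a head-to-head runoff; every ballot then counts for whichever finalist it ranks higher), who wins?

Round 1 first-place votes: Grace 0, Emma 0, Uma 8, Ben 29, Sam 19, Yara 27. Ben and Yara advance.
Runoff: Ben is ranked above Yara on 56 ballots, Yara above Ben on 27.

Ben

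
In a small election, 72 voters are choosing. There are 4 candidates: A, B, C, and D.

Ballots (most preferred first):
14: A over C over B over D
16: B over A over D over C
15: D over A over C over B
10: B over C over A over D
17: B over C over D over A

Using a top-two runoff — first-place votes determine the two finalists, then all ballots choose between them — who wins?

B

Round 1 first-place votes: A 14, B 43, C 0, D 15. B and D advance.
Runoff: B is ranked above D on 57 ballots, D above B on 15.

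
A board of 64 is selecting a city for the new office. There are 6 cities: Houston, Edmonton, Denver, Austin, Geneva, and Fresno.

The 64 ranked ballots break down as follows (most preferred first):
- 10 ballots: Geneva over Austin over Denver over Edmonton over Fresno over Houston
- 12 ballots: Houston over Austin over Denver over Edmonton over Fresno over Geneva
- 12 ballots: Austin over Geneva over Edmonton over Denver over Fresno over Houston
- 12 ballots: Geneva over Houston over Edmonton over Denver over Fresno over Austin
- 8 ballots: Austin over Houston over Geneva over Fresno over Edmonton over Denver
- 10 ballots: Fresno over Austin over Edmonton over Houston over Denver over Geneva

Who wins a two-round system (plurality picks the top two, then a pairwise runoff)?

Round 1 first-place votes: Houston 12, Edmonton 0, Denver 0, Austin 20, Geneva 22, Fresno 10. Geneva and Austin advance.
Runoff: Geneva is ranked above Austin on 22 ballots, Austin above Geneva on 42.

Austin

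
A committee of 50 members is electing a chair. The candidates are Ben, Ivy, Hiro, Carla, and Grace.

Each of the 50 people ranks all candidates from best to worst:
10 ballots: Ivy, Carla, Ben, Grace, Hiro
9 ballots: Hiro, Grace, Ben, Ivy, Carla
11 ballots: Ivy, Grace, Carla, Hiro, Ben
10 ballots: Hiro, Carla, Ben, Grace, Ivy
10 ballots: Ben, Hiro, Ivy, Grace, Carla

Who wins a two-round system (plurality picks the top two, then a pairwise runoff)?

Hiro

Round 1 first-place votes: Ben 10, Ivy 21, Hiro 19, Carla 0, Grace 0. Ivy and Hiro advance.
Runoff: Ivy is ranked above Hiro on 21 ballots, Hiro above Ivy on 29.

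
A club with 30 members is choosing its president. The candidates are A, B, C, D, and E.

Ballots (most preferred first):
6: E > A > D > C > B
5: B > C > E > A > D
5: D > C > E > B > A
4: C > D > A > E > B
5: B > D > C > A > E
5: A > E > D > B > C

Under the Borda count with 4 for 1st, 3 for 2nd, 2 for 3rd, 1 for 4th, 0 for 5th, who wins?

A: 6×3 + 5×1 + 5×0 + 4×2 + 5×1 + 5×4 = 56
B: 6×0 + 5×4 + 5×1 + 4×0 + 5×4 + 5×1 = 50
C: 6×1 + 5×3 + 5×3 + 4×4 + 5×2 + 5×0 = 62
D: 6×2 + 5×0 + 5×4 + 4×3 + 5×3 + 5×2 = 69
E: 6×4 + 5×2 + 5×2 + 4×1 + 5×0 + 5×3 = 63

D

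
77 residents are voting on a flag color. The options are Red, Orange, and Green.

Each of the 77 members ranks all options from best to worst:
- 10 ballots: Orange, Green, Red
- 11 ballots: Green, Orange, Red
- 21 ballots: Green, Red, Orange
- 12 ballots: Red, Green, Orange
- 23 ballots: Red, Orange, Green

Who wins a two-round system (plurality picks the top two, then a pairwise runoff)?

Green

Round 1 first-place votes: Red 35, Orange 10, Green 32. Red and Green advance.
Runoff: Red is ranked above Green on 35 ballots, Green above Red on 42.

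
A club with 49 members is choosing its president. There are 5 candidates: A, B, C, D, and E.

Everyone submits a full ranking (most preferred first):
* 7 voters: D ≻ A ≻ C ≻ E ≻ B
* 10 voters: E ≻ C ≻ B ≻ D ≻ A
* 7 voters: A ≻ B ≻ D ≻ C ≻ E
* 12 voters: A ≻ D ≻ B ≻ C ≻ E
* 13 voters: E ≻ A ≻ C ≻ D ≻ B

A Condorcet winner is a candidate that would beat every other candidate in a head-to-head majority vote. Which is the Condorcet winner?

A vs B: 39–10
A vs C: 39–10
A vs D: 32–17
A vs E: 26–23
A beats every other candidate.

A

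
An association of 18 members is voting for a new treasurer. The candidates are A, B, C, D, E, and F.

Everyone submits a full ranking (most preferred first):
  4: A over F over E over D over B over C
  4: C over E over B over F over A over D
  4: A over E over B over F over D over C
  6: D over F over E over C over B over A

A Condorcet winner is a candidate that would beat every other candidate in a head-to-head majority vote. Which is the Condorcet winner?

F vs A: 10–8
F vs B: 10–8
F vs C: 14–4
F vs D: 12–6
F vs E: 10–8
F beats every other candidate.

F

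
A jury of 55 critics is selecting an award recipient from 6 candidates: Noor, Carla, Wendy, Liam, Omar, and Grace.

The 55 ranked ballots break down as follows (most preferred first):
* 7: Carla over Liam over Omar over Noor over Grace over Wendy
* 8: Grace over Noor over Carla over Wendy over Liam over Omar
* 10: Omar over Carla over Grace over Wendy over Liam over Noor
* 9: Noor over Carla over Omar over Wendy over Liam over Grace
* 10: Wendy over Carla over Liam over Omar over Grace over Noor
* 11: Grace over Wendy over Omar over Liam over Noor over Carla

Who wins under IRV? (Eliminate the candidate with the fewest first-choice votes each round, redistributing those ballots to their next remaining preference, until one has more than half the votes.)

Round 1: Noor 9, Carla 7, Wendy 10, Liam 0, Omar 10, Grace 19. Liam eliminated.
Round 2: Noor 9, Carla 7, Wendy 10, Omar 10, Grace 19. Carla eliminated.
Round 3: Noor 9, Wendy 10, Omar 17, Grace 19. Noor eliminated.
Round 4: Wendy 10, Omar 26, Grace 19. Wendy eliminated.
Round 5: Omar 36, Grace 19. Omar has a majority (≥28).

Omar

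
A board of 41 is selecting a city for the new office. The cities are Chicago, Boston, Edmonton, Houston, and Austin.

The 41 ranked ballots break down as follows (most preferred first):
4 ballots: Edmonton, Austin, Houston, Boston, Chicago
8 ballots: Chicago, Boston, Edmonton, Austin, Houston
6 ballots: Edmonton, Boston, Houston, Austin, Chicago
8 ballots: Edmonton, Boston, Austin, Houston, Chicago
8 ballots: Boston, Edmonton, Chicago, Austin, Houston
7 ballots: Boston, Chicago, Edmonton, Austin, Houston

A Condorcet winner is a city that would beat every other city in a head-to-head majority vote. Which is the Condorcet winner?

Boston vs Chicago: 33–8
Boston vs Edmonton: 23–18
Boston vs Houston: 37–4
Boston vs Austin: 37–4
Boston beats every other city.

Boston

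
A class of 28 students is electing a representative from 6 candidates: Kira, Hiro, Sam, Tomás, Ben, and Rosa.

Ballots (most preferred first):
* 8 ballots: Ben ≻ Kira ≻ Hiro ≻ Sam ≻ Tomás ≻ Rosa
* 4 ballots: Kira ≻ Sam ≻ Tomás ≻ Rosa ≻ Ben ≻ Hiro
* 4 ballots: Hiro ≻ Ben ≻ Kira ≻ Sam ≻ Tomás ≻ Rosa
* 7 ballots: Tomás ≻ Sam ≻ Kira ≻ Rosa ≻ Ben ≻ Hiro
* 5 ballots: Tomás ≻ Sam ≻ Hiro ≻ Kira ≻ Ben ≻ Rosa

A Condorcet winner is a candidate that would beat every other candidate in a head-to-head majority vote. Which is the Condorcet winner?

Kira

Kira vs Hiro: 19–9
Kira vs Sam: 16–12
Kira vs Tomás: 16–12
Kira vs Ben: 16–12
Kira vs Rosa: 28–0
Kira beats every other candidate.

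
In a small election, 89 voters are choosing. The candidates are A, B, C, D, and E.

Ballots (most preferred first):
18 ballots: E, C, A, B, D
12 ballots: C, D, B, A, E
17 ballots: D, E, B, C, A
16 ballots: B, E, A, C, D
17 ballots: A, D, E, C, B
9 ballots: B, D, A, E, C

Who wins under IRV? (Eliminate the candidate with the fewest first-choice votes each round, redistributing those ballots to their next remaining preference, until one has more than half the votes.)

Round 1: A 17, B 25, C 12, D 17, E 18. C eliminated.
Round 2: A 17, B 25, D 29, E 18. A eliminated.
Round 3: B 25, D 46, E 18. D has a majority (≥45).

D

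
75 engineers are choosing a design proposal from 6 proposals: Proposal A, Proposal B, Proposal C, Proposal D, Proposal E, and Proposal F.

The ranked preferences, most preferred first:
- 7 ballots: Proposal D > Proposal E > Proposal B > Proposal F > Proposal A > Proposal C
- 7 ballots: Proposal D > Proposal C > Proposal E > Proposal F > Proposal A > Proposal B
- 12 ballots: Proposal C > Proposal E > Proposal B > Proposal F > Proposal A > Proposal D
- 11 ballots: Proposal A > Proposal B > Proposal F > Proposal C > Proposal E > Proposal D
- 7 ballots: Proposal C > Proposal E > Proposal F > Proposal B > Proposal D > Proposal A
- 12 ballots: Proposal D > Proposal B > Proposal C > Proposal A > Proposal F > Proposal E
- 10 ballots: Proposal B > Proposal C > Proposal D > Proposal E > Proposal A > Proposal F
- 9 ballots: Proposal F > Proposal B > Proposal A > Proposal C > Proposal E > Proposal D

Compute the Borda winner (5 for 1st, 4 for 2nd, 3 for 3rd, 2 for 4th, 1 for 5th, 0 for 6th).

Proposal A: 7×1 + 7×1 + 12×1 + 11×5 + 7×0 + 12×2 + 10×1 + 9×3 = 142
Proposal B: 7×3 + 7×0 + 12×3 + 11×4 + 7×2 + 12×4 + 10×5 + 9×4 = 249
Proposal C: 7×0 + 7×4 + 12×5 + 11×2 + 7×5 + 12×3 + 10×4 + 9×2 = 239
Proposal D: 7×5 + 7×5 + 12×0 + 11×0 + 7×1 + 12×5 + 10×3 + 9×0 = 167
Proposal E: 7×4 + 7×3 + 12×4 + 11×1 + 7×4 + 12×0 + 10×2 + 9×1 = 165
Proposal F: 7×2 + 7×2 + 12×2 + 11×3 + 7×3 + 12×1 + 10×0 + 9×5 = 163

Proposal B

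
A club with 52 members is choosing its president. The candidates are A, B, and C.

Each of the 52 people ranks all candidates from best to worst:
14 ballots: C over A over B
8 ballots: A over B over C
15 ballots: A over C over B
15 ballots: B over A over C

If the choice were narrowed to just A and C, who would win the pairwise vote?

A

A is ranked above C on 38 ballots; C above A on 14.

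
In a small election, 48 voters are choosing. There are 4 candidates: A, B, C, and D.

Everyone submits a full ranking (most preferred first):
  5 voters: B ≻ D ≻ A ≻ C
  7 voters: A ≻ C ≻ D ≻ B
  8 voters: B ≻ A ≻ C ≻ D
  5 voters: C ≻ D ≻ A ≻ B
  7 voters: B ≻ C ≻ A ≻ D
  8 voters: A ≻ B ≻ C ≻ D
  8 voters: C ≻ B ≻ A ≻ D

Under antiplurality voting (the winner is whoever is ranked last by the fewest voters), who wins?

A

Last-place votes: A 0, B 12, C 5, D 31.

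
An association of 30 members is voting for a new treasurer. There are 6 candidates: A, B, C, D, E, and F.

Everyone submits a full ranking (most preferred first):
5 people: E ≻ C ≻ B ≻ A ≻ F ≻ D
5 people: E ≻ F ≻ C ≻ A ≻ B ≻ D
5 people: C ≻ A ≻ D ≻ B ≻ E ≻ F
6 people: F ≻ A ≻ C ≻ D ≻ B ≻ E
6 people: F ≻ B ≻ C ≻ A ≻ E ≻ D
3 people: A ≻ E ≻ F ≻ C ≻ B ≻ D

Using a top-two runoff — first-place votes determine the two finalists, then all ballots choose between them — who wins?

E

Round 1 first-place votes: A 3, B 0, C 5, D 0, E 10, F 12. F and E advance.
Runoff: F is ranked above E on 12 ballots, E above F on 18.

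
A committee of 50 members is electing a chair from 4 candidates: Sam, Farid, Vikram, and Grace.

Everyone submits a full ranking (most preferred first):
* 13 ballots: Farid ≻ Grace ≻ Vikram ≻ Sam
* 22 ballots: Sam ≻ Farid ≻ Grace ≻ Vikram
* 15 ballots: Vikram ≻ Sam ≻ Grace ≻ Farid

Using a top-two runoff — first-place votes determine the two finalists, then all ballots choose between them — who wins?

Round 1 first-place votes: Sam 22, Farid 13, Vikram 15, Grace 0. Sam and Vikram advance.
Runoff: Sam is ranked above Vikram on 22 ballots, Vikram above Sam on 28.

Vikram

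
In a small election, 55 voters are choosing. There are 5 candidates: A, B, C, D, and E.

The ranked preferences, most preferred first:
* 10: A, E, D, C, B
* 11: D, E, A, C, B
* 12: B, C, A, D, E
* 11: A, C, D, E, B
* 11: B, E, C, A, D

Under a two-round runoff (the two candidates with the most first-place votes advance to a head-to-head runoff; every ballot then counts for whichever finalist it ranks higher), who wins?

Round 1 first-place votes: A 21, B 23, C 0, D 11, E 0. B and A advance.
Runoff: B is ranked above A on 23 ballots, A above B on 32.

A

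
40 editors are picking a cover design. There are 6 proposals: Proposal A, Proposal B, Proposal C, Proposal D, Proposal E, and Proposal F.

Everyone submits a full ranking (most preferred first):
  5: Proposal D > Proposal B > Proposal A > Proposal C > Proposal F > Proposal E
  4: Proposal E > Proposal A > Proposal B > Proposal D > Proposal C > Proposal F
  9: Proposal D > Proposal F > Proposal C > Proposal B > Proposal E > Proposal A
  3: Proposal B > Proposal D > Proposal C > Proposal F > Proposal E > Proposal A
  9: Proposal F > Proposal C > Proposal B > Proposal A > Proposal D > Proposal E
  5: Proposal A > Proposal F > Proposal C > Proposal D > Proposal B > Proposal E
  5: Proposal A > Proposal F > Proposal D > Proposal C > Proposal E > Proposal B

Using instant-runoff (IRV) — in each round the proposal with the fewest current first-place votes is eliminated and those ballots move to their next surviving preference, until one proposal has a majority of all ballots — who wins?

Round 1: Proposal A 10, Proposal B 3, Proposal C 0, Proposal D 14, Proposal E 4, Proposal F 9. Proposal C eliminated.
Round 2: Proposal A 10, Proposal B 3, Proposal D 14, Proposal E 4, Proposal F 9. Proposal B eliminated.
Round 3: Proposal A 10, Proposal D 17, Proposal E 4, Proposal F 9. Proposal E eliminated.
Round 4: Proposal A 14, Proposal D 17, Proposal F 9. Proposal F eliminated.
Round 5: Proposal A 23, Proposal D 17. Proposal A has a majority (≥21).

Proposal A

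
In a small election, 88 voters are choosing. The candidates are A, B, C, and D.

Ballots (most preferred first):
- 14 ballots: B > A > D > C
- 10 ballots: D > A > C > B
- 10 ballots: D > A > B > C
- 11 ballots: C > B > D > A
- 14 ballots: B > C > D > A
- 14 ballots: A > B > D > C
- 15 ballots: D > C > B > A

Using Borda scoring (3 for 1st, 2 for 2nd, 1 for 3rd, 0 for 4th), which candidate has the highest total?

B

A: 14×2 + 10×2 + 10×2 + 11×0 + 14×0 + 14×3 + 15×0 = 110
B: 14×3 + 10×0 + 10×1 + 11×2 + 14×3 + 14×2 + 15×1 = 159
C: 14×0 + 10×1 + 10×0 + 11×3 + 14×2 + 14×0 + 15×2 = 101
D: 14×1 + 10×3 + 10×3 + 11×1 + 14×1 + 14×1 + 15×3 = 158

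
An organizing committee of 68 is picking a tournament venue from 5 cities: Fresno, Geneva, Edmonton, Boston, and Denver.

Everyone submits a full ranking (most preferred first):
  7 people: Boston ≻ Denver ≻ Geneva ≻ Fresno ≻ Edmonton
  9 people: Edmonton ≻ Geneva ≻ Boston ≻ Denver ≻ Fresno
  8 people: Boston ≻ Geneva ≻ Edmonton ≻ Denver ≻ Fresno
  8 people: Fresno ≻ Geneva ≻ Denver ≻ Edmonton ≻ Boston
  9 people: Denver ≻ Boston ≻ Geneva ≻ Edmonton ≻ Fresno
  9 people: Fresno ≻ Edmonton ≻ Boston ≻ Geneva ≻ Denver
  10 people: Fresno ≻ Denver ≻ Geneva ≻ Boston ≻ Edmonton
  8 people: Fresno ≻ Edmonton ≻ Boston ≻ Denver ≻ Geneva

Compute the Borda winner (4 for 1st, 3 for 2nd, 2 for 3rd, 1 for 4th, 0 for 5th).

Boston

Fresno: 7×1 + 9×0 + 8×0 + 8×4 + 9×0 + 9×4 + 10×4 + 8×4 = 147
Geneva: 7×2 + 9×3 + 8×3 + 8×3 + 9×2 + 9×1 + 10×2 + 8×0 = 136
Edmonton: 7×0 + 9×4 + 8×2 + 8×1 + 9×1 + 9×3 + 10×0 + 8×3 = 120
Boston: 7×4 + 9×2 + 8×4 + 8×0 + 9×3 + 9×2 + 10×1 + 8×2 = 149
Denver: 7×3 + 9×1 + 8×1 + 8×2 + 9×4 + 9×0 + 10×3 + 8×1 = 128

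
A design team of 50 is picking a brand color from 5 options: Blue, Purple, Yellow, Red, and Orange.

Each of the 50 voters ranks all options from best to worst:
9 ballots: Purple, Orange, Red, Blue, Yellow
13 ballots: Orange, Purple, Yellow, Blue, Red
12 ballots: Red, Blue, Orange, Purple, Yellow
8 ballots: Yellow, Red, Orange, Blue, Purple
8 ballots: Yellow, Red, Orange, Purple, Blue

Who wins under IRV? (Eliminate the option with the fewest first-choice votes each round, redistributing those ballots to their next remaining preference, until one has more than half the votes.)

Orange

Round 1: Blue 0, Purple 9, Yellow 16, Red 12, Orange 13. Blue eliminated.
Round 2: Purple 9, Yellow 16, Red 12, Orange 13. Purple eliminated.
Round 3: Yellow 16, Red 12, Orange 22. Red eliminated.
Round 4: Yellow 16, Orange 34. Orange has a majority (≥26).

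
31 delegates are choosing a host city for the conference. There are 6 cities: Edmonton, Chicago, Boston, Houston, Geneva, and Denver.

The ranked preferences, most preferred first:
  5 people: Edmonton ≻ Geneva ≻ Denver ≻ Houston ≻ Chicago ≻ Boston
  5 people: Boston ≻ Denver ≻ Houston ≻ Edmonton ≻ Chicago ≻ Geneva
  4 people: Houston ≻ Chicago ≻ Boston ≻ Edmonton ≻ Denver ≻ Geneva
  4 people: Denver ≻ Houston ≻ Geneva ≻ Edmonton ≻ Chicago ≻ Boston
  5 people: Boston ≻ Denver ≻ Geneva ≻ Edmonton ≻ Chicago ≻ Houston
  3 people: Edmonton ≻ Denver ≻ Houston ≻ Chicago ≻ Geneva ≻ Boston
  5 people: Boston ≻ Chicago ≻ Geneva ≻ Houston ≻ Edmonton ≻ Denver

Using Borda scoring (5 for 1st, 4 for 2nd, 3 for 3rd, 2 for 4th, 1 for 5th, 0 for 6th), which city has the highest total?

Denver

Edmonton: 5×5 + 5×2 + 4×2 + 4×2 + 5×2 + 3×5 + 5×1 = 81
Chicago: 5×1 + 5×1 + 4×4 + 4×1 + 5×1 + 3×2 + 5×4 = 61
Boston: 5×0 + 5×5 + 4×3 + 4×0 + 5×5 + 3×0 + 5×5 = 87
Houston: 5×2 + 5×3 + 4×5 + 4×4 + 5×0 + 3×3 + 5×2 = 80
Geneva: 5×4 + 5×0 + 4×0 + 4×3 + 5×3 + 3×1 + 5×3 = 65
Denver: 5×3 + 5×4 + 4×1 + 4×5 + 5×4 + 3×4 + 5×0 = 91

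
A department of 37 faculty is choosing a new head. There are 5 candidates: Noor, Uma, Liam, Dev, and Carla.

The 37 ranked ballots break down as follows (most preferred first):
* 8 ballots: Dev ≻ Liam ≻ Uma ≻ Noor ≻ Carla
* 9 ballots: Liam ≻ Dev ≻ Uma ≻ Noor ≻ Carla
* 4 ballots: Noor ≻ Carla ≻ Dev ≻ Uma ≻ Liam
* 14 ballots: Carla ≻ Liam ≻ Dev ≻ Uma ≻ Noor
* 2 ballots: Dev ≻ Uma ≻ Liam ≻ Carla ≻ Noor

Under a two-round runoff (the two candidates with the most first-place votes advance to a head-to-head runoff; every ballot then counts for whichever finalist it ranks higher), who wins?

Dev

Round 1 first-place votes: Noor 4, Uma 0, Liam 9, Dev 10, Carla 14. Carla and Dev advance.
Runoff: Carla is ranked above Dev on 18 ballots, Dev above Carla on 19.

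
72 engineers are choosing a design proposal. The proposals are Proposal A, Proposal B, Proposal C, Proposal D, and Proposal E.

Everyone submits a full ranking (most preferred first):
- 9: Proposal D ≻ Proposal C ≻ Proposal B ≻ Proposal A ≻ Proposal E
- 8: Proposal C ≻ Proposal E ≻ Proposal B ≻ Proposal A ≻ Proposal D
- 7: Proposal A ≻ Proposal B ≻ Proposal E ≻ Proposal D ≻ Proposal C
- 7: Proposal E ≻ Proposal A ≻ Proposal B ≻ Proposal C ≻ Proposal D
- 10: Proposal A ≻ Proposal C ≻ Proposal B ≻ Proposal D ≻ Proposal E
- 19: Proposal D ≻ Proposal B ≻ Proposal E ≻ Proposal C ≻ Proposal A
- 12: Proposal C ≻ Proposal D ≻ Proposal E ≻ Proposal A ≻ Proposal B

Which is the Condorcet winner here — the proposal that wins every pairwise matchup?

Proposal C vs Proposal A: 48–24
Proposal C vs Proposal B: 39–33
Proposal C vs Proposal D: 37–35
Proposal C vs Proposal E: 39–33
Proposal C beats every other proposal.

Proposal C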